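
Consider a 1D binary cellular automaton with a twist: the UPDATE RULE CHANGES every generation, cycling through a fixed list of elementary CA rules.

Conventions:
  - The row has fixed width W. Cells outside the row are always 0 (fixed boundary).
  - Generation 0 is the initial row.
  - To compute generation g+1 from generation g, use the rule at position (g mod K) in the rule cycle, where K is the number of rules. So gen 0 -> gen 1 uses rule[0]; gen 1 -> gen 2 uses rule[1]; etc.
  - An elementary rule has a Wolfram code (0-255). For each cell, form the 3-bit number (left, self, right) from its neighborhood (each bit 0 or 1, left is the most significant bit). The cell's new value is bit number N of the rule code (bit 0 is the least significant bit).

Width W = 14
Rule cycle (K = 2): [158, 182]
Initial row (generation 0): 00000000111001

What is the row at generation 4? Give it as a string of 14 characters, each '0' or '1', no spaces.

Gen 0: 00000000111001
Gen 1 (rule 158): 00000001110111
Gen 2 (rule 182): 00000010101010
Gen 3 (rule 158): 00000110101011
Gen 4 (rule 182): 00001001111100

Answer: 00001001111100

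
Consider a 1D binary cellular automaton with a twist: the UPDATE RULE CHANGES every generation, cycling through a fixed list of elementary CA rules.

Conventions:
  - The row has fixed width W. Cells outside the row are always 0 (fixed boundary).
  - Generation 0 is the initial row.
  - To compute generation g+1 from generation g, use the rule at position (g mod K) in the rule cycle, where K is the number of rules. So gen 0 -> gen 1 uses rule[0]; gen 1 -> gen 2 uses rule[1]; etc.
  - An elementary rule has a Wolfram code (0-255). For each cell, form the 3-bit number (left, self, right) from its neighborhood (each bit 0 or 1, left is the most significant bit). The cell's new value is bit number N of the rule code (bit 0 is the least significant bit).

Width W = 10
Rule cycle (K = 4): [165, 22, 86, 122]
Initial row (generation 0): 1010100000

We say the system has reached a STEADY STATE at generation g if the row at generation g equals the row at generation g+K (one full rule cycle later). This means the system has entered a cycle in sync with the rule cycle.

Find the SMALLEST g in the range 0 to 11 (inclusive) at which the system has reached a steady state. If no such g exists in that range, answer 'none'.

Answer: 2

Derivation:
Gen 0: 1010100000
Gen 1 (rule 165): 1111101111
Gen 2 (rule 22): 0000000000
Gen 3 (rule 86): 0000000000
Gen 4 (rule 122): 0000000000
Gen 5 (rule 165): 1111111111
Gen 6 (rule 22): 0000000000
Gen 7 (rule 86): 0000000000
Gen 8 (rule 122): 0000000000
Gen 9 (rule 165): 1111111111
Gen 10 (rule 22): 0000000000
Gen 11 (rule 86): 0000000000
Gen 12 (rule 122): 0000000000
Gen 13 (rule 165): 1111111111
Gen 14 (rule 22): 0000000000
Gen 15 (rule 86): 0000000000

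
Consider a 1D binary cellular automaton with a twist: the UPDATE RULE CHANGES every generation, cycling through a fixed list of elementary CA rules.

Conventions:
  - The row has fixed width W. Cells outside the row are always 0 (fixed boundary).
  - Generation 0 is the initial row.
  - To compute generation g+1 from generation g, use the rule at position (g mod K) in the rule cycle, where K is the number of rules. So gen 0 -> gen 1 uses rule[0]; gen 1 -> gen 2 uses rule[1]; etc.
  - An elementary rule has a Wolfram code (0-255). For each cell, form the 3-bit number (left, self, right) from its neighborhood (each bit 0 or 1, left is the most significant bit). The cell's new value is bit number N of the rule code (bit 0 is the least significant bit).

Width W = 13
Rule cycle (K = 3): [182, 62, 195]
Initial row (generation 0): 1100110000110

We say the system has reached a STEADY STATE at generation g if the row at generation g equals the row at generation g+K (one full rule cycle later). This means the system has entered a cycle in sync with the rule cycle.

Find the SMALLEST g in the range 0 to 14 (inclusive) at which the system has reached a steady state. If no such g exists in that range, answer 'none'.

Answer: none

Derivation:
Gen 0: 1100110000110
Gen 1 (rule 182): 0011001001001
Gen 2 (rule 62): 0110111111111
Gen 3 (rule 195): 1010011111111
Gen 4 (rule 182): 1111101111110
Gen 5 (rule 62): 1000011000001
Gen 6 (rule 195): 0011101011110
Gen 7 (rule 182): 0101011101101
Gen 8 (rule 62): 1111110011011
Gen 9 (rule 195): 0111110101001
Gen 10 (rule 182): 1011101111111
Gen 11 (rule 62): 1110011000000
Gen 12 (rule 195): 0110101011111
Gen 13 (rule 182): 1001111101110
Gen 14 (rule 62): 1111000011001
Gen 15 (rule 195): 0111011101010
Gen 16 (rule 182): 1010101011111
Gen 17 (rule 62): 1111111110000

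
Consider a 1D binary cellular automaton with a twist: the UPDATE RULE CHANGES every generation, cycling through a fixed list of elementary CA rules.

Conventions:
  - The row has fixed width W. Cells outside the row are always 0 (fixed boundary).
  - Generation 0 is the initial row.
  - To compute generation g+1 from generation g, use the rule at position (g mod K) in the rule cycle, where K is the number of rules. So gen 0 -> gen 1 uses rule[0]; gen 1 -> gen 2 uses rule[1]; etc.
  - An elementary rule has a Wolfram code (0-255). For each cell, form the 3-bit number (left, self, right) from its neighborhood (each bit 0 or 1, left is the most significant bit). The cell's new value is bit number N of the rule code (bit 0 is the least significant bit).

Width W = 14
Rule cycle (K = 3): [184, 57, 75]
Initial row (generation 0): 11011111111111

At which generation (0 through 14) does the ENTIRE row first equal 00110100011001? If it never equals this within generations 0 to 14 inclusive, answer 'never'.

Answer: never

Derivation:
Gen 0: 11011111111111
Gen 1 (rule 184): 10111111111110
Gen 2 (rule 57): 01100000000001
Gen 3 (rule 75): 11101111111110
Gen 4 (rule 184): 11011111111101
Gen 5 (rule 57): 10110000000010
Gen 6 (rule 75): 00110111111100
Gen 7 (rule 184): 00101111111010
Gen 8 (rule 57): 10011000000101
Gen 9 (rule 75): 00111011111000
Gen 10 (rule 184): 00110111110100
Gen 11 (rule 57): 10101100001011
Gen 12 (rule 75): 00001101110011
Gen 13 (rule 184): 00001011101010
Gen 14 (rule 57): 11100110010101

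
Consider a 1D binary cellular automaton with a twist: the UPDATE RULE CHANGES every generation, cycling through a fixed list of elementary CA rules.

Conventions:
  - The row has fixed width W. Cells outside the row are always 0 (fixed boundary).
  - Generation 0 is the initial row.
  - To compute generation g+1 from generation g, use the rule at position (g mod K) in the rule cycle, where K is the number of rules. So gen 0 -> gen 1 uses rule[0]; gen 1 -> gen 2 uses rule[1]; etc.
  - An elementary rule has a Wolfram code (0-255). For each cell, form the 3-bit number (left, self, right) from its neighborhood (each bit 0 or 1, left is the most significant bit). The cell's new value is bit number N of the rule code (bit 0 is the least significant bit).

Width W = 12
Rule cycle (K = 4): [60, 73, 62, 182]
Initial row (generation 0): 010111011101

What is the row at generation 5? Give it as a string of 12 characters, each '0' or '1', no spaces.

Gen 0: 010111011101
Gen 1 (rule 60): 011100110011
Gen 2 (rule 73): 010100110011
Gen 3 (rule 62): 111111101110
Gen 4 (rule 182): 011111010101
Gen 5 (rule 60): 010000111111

Answer: 010000111111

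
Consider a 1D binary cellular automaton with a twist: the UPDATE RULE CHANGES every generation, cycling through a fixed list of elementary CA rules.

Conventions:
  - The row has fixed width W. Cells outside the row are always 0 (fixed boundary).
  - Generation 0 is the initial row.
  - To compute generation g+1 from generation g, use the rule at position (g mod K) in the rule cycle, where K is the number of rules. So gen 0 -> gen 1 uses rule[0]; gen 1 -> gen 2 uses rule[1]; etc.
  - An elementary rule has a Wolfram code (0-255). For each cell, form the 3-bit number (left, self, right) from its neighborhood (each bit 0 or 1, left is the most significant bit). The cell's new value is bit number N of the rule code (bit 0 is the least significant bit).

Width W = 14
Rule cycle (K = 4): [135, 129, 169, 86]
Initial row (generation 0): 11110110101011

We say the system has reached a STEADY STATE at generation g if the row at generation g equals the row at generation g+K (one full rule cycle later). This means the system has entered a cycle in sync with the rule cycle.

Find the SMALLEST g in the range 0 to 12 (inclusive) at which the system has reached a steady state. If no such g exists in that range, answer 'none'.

Answer: none

Derivation:
Gen 0: 11110110101011
Gen 1 (rule 135): 01100000101000
Gen 2 (rule 129): 00001110000011
Gen 3 (rule 169): 11101100111010
Gen 4 (rule 86): 00100111001011
Gen 5 (rule 135): 11101010011000
Gen 6 (rule 129): 01000000000011
Gen 7 (rule 169): 00011111111010
Gen 8 (rule 86): 00100000001011
Gen 9 (rule 135): 11101111111000
Gen 10 (rule 129): 01000111110011
Gen 11 (rule 169): 00010111100010
Gen 12 (rule 86): 00110000110111
Gen 13 (rule 135): 11000111000010
Gen 14 (rule 129): 00010010011000
Gen 15 (rule 169): 11000000010011
Gen 16 (rule 86): 01100000111101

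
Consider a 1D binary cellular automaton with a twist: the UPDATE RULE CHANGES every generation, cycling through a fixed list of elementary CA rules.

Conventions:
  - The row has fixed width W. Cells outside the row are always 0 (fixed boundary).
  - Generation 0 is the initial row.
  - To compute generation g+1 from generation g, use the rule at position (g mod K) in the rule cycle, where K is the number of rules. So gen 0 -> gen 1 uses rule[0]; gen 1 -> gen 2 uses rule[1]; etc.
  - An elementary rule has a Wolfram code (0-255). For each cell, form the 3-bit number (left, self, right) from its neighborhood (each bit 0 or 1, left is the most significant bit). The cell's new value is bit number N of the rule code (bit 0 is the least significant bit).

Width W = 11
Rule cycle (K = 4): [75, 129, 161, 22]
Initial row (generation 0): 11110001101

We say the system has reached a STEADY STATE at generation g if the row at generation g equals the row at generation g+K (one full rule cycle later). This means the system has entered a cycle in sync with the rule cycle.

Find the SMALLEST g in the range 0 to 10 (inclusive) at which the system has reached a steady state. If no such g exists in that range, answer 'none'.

Answer: none

Derivation:
Gen 0: 11110001101
Gen 1 (rule 75): 10010111100
Gen 2 (rule 129): 00000011001
Gen 3 (rule 161): 11111000000
Gen 4 (rule 22): 00000100000
Gen 5 (rule 75): 11111001111
Gen 6 (rule 129): 01110000110
Gen 7 (rule 161): 00100110000
Gen 8 (rule 22): 01111001000
Gen 9 (rule 75): 11001010011
Gen 10 (rule 129): 00000000000
Gen 11 (rule 161): 11111111111
Gen 12 (rule 22): 00000000000
Gen 13 (rule 75): 11111111111
Gen 14 (rule 129): 01111111110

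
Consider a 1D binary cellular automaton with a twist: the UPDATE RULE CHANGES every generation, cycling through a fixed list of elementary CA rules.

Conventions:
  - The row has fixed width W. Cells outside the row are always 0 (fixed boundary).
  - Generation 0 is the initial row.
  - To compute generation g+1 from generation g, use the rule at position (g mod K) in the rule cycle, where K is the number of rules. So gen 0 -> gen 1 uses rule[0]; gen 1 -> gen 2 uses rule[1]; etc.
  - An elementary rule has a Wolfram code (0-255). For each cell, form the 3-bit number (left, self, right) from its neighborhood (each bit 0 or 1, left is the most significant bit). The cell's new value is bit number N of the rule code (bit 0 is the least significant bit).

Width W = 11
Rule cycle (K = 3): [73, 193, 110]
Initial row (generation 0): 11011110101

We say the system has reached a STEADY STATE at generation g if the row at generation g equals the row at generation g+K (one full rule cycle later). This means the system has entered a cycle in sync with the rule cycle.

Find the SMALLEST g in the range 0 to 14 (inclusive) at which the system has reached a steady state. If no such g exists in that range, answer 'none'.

Gen 0: 11011110101
Gen 1 (rule 73): 11010010000
Gen 2 (rule 193): 01000000111
Gen 3 (rule 110): 11000001101
Gen 4 (rule 73): 11011101100
Gen 5 (rule 193): 01001100101
Gen 6 (rule 110): 11011101111
Gen 7 (rule 73): 11010101001
Gen 8 (rule 193): 01000000000
Gen 9 (rule 110): 11000000000
Gen 10 (rule 73): 11011111111
Gen 11 (rule 193): 01001111111
Gen 12 (rule 110): 11011000001
Gen 13 (rule 73): 11011011100
Gen 14 (rule 193): 01001001101
Gen 15 (rule 110): 11011011111
Gen 16 (rule 73): 11011010001
Gen 17 (rule 193): 01001000100

Answer: none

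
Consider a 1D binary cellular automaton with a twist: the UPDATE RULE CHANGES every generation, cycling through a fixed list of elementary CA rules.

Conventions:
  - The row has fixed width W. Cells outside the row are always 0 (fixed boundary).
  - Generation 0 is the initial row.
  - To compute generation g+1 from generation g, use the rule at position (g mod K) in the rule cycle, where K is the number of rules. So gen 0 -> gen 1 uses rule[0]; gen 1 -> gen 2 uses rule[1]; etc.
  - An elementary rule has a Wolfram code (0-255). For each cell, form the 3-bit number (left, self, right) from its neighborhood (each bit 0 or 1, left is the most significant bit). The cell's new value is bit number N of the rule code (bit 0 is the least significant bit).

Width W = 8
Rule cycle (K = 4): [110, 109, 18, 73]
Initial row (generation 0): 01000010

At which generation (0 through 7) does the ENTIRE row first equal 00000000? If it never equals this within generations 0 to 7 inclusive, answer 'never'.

Answer: 7

Derivation:
Gen 0: 01000010
Gen 1 (rule 110): 11000110
Gen 2 (rule 109): 11010110
Gen 3 (rule 18): 00000001
Gen 4 (rule 73): 11111100
Gen 5 (rule 110): 10000100
Gen 6 (rule 109): 10110101
Gen 7 (rule 18): 00000000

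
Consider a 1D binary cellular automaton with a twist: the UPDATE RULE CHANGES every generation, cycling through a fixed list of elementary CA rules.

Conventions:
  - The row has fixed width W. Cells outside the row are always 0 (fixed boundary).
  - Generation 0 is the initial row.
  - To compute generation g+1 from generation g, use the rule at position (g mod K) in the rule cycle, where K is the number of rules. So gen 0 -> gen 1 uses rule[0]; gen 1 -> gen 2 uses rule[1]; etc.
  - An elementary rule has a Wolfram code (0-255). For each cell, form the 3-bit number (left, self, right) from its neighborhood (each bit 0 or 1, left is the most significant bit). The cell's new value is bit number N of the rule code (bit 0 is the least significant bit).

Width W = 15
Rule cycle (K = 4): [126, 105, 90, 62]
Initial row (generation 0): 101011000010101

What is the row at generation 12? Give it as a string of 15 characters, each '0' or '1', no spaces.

Gen 0: 101011000010101
Gen 1 (rule 126): 111111100111111
Gen 2 (rule 105): 100000100100001
Gen 3 (rule 90): 010001011010010
Gen 4 (rule 62): 111011110111111
Gen 5 (rule 126): 101110011100001
Gen 6 (rule 105): 011010010101100
Gen 7 (rule 90): 111001100001110
Gen 8 (rule 62): 100111010011001
Gen 9 (rule 126): 111101111111111
Gen 10 (rule 105): 100111000000001
Gen 11 (rule 90): 011101100000010
Gen 12 (rule 62): 110011010000111

Answer: 110011010000111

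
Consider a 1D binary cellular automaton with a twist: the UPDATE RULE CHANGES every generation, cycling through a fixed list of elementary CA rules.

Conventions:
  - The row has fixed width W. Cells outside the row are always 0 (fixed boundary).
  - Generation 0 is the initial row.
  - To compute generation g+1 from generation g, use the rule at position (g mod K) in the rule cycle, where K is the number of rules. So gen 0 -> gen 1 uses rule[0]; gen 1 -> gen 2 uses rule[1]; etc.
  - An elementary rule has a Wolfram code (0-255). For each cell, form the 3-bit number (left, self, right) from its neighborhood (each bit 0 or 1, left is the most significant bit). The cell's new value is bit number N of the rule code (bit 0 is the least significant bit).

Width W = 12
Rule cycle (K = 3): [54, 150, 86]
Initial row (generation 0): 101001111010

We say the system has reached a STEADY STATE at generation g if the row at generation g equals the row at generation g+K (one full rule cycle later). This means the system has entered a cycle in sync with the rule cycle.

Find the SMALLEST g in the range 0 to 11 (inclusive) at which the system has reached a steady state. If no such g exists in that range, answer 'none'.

Gen 0: 101001111010
Gen 1 (rule 54): 111110000111
Gen 2 (rule 150): 011101001010
Gen 3 (rule 86): 100101111011
Gen 4 (rule 54): 111110000100
Gen 5 (rule 150): 011101001110
Gen 6 (rule 86): 100101110011
Gen 7 (rule 54): 111110001100
Gen 8 (rule 150): 011101010010
Gen 9 (rule 86): 100101011111
Gen 10 (rule 54): 111111100000
Gen 11 (rule 150): 011111010000
Gen 12 (rule 86): 100001011000
Gen 13 (rule 54): 110011100100
Gen 14 (rule 150): 001101011110

Answer: none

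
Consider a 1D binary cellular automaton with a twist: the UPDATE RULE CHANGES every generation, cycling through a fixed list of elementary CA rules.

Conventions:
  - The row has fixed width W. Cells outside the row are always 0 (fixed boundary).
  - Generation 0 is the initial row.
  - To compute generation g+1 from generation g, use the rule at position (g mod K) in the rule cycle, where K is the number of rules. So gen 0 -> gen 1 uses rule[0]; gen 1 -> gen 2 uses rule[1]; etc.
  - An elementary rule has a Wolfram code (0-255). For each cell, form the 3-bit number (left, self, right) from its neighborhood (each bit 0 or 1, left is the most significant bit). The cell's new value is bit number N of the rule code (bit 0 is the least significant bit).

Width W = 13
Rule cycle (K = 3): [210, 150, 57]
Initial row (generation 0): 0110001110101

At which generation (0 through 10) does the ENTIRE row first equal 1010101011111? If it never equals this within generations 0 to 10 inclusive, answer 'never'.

Answer: never

Derivation:
Gen 0: 0110001110101
Gen 1 (rule 210): 1011010110000
Gen 2 (rule 150): 1000010001000
Gen 3 (rule 57): 0111001100111
Gen 4 (rule 210): 1011110111011
Gen 5 (rule 150): 1001100010000
Gen 6 (rule 57): 0101011001111
Gen 7 (rule 210): 1000001110111
Gen 8 (rule 150): 1100010100010
Gen 9 (rule 57): 1011001011001
Gen 10 (rule 210): 0001110001110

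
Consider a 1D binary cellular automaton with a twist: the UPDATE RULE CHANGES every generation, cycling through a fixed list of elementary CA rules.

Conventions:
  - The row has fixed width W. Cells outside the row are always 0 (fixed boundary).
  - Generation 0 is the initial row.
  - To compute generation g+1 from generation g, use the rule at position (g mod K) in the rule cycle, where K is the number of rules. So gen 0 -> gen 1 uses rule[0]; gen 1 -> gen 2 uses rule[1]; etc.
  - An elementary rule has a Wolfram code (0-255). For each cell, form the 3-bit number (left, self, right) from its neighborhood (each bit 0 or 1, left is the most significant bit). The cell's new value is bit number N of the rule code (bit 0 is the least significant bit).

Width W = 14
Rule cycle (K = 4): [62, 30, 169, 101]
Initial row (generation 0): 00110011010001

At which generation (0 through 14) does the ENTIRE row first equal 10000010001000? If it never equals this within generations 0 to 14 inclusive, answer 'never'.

Answer: 3

Derivation:
Gen 0: 00110011010001
Gen 1 (rule 62): 01101110111011
Gen 2 (rule 30): 11001000100010
Gen 3 (rule 169): 10000010001000
Gen 4 (rule 101): 10111010101011
Gen 5 (rule 62): 11100111111110
Gen 6 (rule 30): 10011100000001
Gen 7 (rule 169): 00011001111100
Gen 8 (rule 101): 11001000000101
Gen 9 (rule 62): 10111100001111
Gen 10 (rule 30): 10100010011000
Gen 11 (rule 169): 01001000010011
Gen 12 (rule 101): 01001011010001
Gen 13 (rule 62): 11111110111011
Gen 14 (rule 30): 10000000100010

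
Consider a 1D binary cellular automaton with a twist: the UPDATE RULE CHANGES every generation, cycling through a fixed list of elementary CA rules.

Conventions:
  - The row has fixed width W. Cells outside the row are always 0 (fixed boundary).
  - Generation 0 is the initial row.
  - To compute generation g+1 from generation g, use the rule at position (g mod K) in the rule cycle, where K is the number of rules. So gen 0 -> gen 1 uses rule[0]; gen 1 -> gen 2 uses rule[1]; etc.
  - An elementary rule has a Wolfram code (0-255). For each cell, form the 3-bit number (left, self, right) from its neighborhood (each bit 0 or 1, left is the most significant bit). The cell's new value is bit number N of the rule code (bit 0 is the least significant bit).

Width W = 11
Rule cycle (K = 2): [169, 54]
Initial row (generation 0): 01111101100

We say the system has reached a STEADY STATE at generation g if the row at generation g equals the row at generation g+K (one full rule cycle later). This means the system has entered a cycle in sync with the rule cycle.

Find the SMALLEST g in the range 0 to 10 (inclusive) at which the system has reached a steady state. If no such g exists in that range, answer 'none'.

Gen 0: 01111101100
Gen 1 (rule 169): 01111011001
Gen 2 (rule 54): 10000100111
Gen 3 (rule 169): 00110000110
Gen 4 (rule 54): 01001001001
Gen 5 (rule 169): 00000000000
Gen 6 (rule 54): 00000000000
Gen 7 (rule 169): 11111111111
Gen 8 (rule 54): 00000000000
Gen 9 (rule 169): 11111111111
Gen 10 (rule 54): 00000000000
Gen 11 (rule 169): 11111111111
Gen 12 (rule 54): 00000000000

Answer: 6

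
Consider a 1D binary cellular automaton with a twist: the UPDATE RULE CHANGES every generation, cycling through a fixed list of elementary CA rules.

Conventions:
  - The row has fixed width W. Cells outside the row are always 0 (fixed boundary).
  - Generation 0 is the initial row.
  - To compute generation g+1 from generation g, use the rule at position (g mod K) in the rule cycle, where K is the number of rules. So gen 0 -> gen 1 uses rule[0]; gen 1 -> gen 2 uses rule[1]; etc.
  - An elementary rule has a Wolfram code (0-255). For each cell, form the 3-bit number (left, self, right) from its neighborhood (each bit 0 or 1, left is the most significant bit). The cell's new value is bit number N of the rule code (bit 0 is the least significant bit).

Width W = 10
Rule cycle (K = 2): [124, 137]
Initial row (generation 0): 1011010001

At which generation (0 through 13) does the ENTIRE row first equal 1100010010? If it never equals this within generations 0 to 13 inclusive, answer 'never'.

Answer: 8

Derivation:
Gen 0: 1011010001
Gen 1 (rule 124): 1111111001
Gen 2 (rule 137): 1111110000
Gen 3 (rule 124): 1000011000
Gen 4 (rule 137): 0011010011
Gen 5 (rule 124): 0011111011
Gen 6 (rule 137): 1011110010
Gen 7 (rule 124): 1110011011
Gen 8 (rule 137): 1100010010
Gen 9 (rule 124): 1110011011
Gen 10 (rule 137): 1100010010
Gen 11 (rule 124): 1110011011
Gen 12 (rule 137): 1100010010
Gen 13 (rule 124): 1110011011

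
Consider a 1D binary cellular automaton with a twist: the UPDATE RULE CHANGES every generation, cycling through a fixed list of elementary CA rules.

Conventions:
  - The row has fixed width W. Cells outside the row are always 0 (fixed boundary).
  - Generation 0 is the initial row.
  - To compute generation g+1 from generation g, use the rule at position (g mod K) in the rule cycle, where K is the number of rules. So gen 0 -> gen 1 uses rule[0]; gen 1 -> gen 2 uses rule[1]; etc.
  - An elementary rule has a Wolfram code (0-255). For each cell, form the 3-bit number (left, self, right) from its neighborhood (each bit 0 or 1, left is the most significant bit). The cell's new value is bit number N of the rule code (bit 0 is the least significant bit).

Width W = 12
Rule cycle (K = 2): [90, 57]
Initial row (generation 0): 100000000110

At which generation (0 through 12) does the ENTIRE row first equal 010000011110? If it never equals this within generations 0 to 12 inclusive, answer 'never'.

Answer: 11

Derivation:
Gen 0: 100000000110
Gen 1 (rule 90): 010000001111
Gen 2 (rule 57): 001111101000
Gen 3 (rule 90): 011000100100
Gen 4 (rule 57): 010110010011
Gen 5 (rule 90): 100111101111
Gen 6 (rule 57): 010100011000
Gen 7 (rule 90): 100010111100
Gen 8 (rule 57): 011001100011
Gen 9 (rule 90): 111111110111
Gen 10 (rule 57): 100000001100
Gen 11 (rule 90): 010000011110
Gen 12 (rule 57): 001111010001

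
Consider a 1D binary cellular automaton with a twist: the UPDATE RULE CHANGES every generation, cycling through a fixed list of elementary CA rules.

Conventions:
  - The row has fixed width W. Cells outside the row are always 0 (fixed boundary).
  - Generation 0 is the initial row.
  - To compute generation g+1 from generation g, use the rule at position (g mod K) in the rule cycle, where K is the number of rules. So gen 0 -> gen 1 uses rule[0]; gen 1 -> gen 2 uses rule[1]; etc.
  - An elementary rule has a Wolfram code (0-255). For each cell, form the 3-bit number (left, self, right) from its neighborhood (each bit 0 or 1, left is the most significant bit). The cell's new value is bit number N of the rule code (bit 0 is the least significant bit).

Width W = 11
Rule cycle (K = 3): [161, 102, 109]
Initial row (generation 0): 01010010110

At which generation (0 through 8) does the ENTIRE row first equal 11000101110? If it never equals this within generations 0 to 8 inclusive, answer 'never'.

Answer: 8

Derivation:
Gen 0: 01010010110
Gen 1 (rule 161): 00100001000
Gen 2 (rule 102): 01100011000
Gen 3 (rule 109): 01101011011
Gen 4 (rule 161): 00010100100
Gen 5 (rule 102): 00111101100
Gen 6 (rule 109): 10100111101
Gen 7 (rule 161): 01000011010
Gen 8 (rule 102): 11000101110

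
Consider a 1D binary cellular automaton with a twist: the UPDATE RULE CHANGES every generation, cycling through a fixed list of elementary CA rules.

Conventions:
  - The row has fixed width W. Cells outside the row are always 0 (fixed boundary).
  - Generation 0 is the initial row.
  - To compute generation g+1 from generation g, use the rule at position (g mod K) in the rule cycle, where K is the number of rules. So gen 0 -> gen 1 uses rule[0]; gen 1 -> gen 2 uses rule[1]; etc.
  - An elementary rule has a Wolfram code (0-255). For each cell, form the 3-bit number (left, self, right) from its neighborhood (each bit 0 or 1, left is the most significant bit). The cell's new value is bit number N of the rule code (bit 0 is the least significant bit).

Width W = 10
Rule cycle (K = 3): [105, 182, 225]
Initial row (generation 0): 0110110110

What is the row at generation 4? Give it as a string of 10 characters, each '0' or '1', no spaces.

Gen 0: 0110110110
Gen 1 (rule 105): 0111111110
Gen 2 (rule 182): 1011111101
Gen 3 (rule 225): 0101111110
Gen 4 (rule 105): 0011000010

Answer: 0011000010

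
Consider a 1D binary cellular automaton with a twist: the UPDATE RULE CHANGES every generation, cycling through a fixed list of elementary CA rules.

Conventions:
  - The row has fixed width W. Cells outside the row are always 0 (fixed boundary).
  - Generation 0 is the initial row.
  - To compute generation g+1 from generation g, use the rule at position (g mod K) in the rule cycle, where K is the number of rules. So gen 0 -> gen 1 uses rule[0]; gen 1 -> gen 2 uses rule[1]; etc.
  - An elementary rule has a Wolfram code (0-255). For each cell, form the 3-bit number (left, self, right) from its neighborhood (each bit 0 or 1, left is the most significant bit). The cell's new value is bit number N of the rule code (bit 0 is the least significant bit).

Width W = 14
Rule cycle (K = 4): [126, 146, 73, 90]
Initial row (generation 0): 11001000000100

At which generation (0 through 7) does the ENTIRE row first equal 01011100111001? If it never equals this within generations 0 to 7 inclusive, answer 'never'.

Gen 0: 11001000000100
Gen 1 (rule 126): 11111100001110
Gen 2 (rule 146): 01111010010101
Gen 3 (rule 73): 01001000000000
Gen 4 (rule 90): 10110100000000
Gen 5 (rule 126): 11111110000000
Gen 6 (rule 146): 01111101000000
Gen 7 (rule 73): 01000100011111

Answer: never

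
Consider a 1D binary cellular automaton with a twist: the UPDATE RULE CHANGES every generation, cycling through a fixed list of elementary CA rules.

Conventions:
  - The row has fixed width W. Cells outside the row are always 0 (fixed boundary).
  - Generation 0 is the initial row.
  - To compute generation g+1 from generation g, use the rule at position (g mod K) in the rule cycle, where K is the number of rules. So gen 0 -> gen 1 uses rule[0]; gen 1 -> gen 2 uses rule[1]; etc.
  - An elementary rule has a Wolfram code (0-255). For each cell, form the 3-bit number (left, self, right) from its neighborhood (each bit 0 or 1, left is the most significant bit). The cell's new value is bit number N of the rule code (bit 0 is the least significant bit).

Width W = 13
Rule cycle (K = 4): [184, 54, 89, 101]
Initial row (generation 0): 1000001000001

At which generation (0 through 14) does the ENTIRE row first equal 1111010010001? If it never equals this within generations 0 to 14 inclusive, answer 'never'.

Answer: never

Derivation:
Gen 0: 1000001000001
Gen 1 (rule 184): 0100000100000
Gen 2 (rule 54): 1110001110000
Gen 3 (rule 89): 1011101011111
Gen 4 (rule 101): 1100111100001
Gen 5 (rule 184): 1010111010000
Gen 6 (rule 54): 1111000111000
Gen 7 (rule 89): 1001110101111
Gen 8 (rule 101): 1000011110001
Gen 9 (rule 184): 0100011101000
Gen 10 (rule 54): 1110100011100
Gen 11 (rule 89): 1010011010111
Gen 12 (rule 101): 1110001111001
Gen 13 (rule 184): 1101001110100
Gen 14 (rule 54): 0011110001110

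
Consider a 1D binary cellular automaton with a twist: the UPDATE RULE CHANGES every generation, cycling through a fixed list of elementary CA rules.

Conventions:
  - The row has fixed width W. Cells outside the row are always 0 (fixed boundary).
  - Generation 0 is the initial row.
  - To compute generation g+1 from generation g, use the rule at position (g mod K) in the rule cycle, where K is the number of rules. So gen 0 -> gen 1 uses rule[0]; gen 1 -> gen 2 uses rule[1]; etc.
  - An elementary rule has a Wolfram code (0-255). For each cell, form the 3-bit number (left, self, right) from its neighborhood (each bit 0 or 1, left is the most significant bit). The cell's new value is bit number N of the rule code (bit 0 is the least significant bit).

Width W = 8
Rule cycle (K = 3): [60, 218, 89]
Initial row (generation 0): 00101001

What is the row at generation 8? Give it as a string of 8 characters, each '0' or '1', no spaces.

Answer: 11111100

Derivation:
Gen 0: 00101001
Gen 1 (rule 60): 00111101
Gen 2 (rule 218): 01111100
Gen 3 (rule 89): 01000111
Gen 4 (rule 60): 01100100
Gen 5 (rule 218): 11111010
Gen 6 (rule 89): 10001001
Gen 7 (rule 60): 11001101
Gen 8 (rule 218): 11111100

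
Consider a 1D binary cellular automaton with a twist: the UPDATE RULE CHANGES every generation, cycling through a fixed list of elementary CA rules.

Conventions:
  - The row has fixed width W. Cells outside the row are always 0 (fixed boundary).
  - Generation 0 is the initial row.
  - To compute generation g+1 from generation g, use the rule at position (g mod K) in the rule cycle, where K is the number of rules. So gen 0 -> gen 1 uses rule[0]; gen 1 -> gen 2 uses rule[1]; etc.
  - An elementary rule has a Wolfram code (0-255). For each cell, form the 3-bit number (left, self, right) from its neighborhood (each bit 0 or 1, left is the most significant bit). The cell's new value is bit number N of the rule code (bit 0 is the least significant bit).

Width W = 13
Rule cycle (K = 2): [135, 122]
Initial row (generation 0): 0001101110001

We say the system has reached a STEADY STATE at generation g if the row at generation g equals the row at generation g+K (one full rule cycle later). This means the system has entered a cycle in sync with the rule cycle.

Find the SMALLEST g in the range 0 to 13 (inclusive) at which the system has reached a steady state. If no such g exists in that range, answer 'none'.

Gen 0: 0001101110001
Gen 1 (rule 135): 1110000100111
Gen 2 (rule 122): 1011001011101
Gen 3 (rule 135): 1000011001001
Gen 4 (rule 122): 0100111110110
Gen 5 (rule 135): 1101011100000
Gen 6 (rule 122): 1110110110000
Gen 7 (rule 135): 0100000000111
Gen 8 (rule 122): 1010000001101
Gen 9 (rule 135): 1010111110001
Gen 10 (rule 122): 0101100011010
Gen 11 (rule 135): 1100001100010
Gen 12 (rule 122): 1110011110101
Gen 13 (rule 135): 0100101100101
Gen 14 (rule 122): 1011011111010
Gen 15 (rule 135): 1000001110010

Answer: none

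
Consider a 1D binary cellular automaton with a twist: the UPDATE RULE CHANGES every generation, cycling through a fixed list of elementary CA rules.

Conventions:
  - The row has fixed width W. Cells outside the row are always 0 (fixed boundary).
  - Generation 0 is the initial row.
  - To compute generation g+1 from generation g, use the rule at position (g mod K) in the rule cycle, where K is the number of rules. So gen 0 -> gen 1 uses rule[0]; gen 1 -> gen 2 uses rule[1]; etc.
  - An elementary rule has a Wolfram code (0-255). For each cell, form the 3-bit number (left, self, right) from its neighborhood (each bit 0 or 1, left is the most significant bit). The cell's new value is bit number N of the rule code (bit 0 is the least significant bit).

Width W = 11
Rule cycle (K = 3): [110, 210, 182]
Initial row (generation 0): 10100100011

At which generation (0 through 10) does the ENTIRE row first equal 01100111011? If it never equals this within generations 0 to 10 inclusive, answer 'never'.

Answer: 2

Derivation:
Gen 0: 10100100011
Gen 1 (rule 110): 11101100111
Gen 2 (rule 210): 01100111011
Gen 3 (rule 182): 10011010100
Gen 4 (rule 110): 10111111100
Gen 5 (rule 210): 00011111110
Gen 6 (rule 182): 00101111101
Gen 7 (rule 110): 01111000111
Gen 8 (rule 210): 10111101011
Gen 9 (rule 182): 11011011100
Gen 10 (rule 110): 11111110100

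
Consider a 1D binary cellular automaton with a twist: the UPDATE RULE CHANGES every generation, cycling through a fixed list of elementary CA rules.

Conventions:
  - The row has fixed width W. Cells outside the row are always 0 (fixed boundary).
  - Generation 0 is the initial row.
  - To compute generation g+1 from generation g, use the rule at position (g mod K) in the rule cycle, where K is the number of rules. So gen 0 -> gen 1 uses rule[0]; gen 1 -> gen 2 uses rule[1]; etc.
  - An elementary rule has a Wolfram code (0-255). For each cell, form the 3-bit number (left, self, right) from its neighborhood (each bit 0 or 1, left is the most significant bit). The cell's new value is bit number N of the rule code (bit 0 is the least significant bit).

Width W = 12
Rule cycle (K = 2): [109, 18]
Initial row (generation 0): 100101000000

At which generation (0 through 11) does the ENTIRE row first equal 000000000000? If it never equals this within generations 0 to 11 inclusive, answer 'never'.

Gen 0: 100101000000
Gen 1 (rule 109): 100111011111
Gen 2 (rule 18): 011000000000
Gen 3 (rule 109): 011011111111
Gen 4 (rule 18): 100000000000
Gen 5 (rule 109): 101111111111
Gen 6 (rule 18): 000000000000
Gen 7 (rule 109): 111111111111
Gen 8 (rule 18): 000000000000
Gen 9 (rule 109): 111111111111
Gen 10 (rule 18): 000000000000
Gen 11 (rule 109): 111111111111

Answer: 6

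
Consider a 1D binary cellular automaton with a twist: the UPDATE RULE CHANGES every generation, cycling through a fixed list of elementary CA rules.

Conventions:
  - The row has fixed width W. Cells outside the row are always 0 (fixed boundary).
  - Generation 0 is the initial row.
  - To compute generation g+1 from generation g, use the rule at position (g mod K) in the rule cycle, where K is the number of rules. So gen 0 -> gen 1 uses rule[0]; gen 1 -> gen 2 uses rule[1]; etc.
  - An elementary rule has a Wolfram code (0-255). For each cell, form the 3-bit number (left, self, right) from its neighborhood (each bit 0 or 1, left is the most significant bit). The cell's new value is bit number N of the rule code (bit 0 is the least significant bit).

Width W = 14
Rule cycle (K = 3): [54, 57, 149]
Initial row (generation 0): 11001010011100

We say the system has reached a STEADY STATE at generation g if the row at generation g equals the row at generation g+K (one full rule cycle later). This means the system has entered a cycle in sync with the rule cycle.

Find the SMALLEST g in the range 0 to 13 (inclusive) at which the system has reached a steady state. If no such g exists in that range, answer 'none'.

Answer: none

Derivation:
Gen 0: 11001010011100
Gen 1 (rule 54): 00111111100010
Gen 2 (rule 57): 10100000011001
Gen 3 (rule 149): 10111111000101
Gen 4 (rule 54): 11000000101111
Gen 5 (rule 57): 10111110011000
Gen 6 (rule 149): 10011101000111
Gen 7 (rule 54): 11100011101000
Gen 8 (rule 57): 10011010010111
Gen 9 (rule 149): 11000011010010
Gen 10 (rule 54): 00100100111111
Gen 11 (rule 57): 10010010100000
Gen 12 (rule 149): 11011010111111
Gen 13 (rule 54): 00100111000000
Gen 14 (rule 57): 10010100111111
Gen 15 (rule 149): 11010110011110
Gen 16 (rule 54): 00111001100001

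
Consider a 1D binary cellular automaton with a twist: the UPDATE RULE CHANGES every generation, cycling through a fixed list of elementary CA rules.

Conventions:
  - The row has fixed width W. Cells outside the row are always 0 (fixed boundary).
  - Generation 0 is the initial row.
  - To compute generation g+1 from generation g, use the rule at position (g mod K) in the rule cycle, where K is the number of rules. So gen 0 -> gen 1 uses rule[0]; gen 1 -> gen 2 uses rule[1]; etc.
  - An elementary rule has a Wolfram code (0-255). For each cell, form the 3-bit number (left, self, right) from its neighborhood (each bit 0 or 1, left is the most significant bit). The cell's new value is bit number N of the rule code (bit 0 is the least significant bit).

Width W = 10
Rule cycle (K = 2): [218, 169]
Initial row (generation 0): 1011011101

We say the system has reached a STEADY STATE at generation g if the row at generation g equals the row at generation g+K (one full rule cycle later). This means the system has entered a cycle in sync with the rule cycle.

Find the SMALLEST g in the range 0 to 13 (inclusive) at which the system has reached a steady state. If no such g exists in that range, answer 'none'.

Answer: 8

Derivation:
Gen 0: 1011011101
Gen 1 (rule 218): 0011011100
Gen 2 (rule 169): 1010111001
Gen 3 (rule 218): 0000111110
Gen 4 (rule 169): 1110111100
Gen 5 (rule 218): 1110111110
Gen 6 (rule 169): 1101111100
Gen 7 (rule 218): 1101111110
Gen 8 (rule 169): 1011111100
Gen 9 (rule 218): 0011111110
Gen 10 (rule 169): 1011111100
Gen 11 (rule 218): 0011111110
Gen 12 (rule 169): 1011111100
Gen 13 (rule 218): 0011111110
Gen 14 (rule 169): 1011111100
Gen 15 (rule 218): 0011111110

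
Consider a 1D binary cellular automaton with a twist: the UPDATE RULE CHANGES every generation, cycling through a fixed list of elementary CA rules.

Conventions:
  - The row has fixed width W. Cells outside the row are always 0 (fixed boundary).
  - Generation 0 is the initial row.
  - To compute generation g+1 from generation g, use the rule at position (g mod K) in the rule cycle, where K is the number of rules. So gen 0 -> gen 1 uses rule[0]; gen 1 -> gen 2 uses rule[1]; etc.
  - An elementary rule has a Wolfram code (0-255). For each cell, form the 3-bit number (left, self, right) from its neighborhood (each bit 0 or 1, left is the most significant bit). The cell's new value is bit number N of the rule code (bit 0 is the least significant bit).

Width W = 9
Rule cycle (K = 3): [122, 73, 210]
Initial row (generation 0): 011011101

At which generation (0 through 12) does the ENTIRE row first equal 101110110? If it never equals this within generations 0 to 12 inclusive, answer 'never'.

Answer: never

Derivation:
Gen 0: 011011101
Gen 1 (rule 122): 111110110
Gen 2 (rule 73): 100010110
Gen 3 (rule 210): 010100011
Gen 4 (rule 122): 101010111
Gen 5 (rule 73): 000000101
Gen 6 (rule 210): 000001000
Gen 7 (rule 122): 000010100
Gen 8 (rule 73): 111000001
Gen 9 (rule 210): 011100010
Gen 10 (rule 122): 110110101
Gen 11 (rule 73): 110110000
Gen 12 (rule 210): 010011000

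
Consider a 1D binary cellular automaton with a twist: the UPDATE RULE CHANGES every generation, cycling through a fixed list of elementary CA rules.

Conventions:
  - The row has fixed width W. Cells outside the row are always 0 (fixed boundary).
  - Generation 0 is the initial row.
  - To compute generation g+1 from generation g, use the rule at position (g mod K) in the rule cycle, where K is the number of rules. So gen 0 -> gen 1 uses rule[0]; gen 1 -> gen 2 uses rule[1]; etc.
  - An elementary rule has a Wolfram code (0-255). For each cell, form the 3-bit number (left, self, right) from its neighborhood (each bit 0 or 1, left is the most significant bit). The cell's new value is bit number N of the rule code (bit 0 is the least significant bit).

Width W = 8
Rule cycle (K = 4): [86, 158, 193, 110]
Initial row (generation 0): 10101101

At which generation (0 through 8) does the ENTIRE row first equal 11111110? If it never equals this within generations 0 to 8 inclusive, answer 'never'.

Answer: never

Derivation:
Gen 0: 10101101
Gen 1 (rule 86): 10100101
Gen 2 (rule 158): 10111101
Gen 3 (rule 193): 00011100
Gen 4 (rule 110): 00110100
Gen 5 (rule 86): 01010110
Gen 6 (rule 158): 11010101
Gen 7 (rule 193): 01000000
Gen 8 (rule 110): 11000000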